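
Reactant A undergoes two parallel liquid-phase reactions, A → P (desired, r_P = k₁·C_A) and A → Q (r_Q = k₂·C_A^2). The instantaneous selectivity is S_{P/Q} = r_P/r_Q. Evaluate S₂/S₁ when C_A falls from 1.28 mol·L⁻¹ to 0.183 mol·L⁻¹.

S_{P/Q} = (k₁/k₂)·C_A⁻¹, so S₂/S₁ = (C_{A,2}/C_{A,1})⁻¹.
= 1.28/0.183 = 6.99.
Selectivity toward P rises as C_A falls — low-concentration operation is favoured.

6.99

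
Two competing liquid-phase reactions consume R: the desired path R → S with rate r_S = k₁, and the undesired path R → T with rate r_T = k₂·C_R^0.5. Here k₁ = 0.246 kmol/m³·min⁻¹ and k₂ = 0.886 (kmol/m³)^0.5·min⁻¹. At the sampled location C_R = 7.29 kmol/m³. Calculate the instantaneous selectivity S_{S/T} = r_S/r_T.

S_{S/T} = r_S/r_T = (k₁)/(k₂·C_R^0.5) = (k₁/k₂)·C_R^-0.5.
= (0.246) / (0.886×7.290^0.5) = 0.2460/2.392 = 0.103.
The undesired path is higher order in R, so low C_R (CSTR or dilute feed) favours S.

0.103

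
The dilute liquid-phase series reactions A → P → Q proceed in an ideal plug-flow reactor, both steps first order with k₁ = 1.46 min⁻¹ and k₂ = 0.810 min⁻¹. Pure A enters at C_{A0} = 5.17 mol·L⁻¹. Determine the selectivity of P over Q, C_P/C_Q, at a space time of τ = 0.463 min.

4.45

For first-order series with pure A initially, C_P(τ) = k₁C_{A0}/(k₂−k₁)·(e^(−k₁τ) − e^(−k₂τ)).
e^(−k₁τ) = e^(−1.46×0.463) = e^(−0.6760) = 0.5087; e^(−k₂τ) = e^(−0.3750) = 0.6873.
C_P = 1.46×5.17/(0.810−1.46) × (0.5087−0.6873) = (-11.61)×(-0.1786) = 2.074 mol·L⁻¹.
C_A = C_{A0}e^(−k₁τ) = 2.630 mol·L⁻¹, so C_Q = C_{A0}−C_A−C_P = 0.4661 mol·L⁻¹; C_P/C_Q = 4.45.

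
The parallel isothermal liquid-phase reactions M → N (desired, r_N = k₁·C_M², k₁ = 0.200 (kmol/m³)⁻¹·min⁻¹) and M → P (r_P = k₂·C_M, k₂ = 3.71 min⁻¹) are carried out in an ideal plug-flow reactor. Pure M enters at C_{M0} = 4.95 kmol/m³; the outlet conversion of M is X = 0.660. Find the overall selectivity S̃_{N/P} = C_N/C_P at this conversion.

0.177

C_M = C_{M0}(1−X) = 1.683 kmol/m³.
Along a PFR/batch, dC_P/dC_M = −r_P/(r_N+r_P) = −k₂/(k₂+k₁·C_M).
Integrating from C_{M0} to C_M: C_P = (3.71/0.200)·ln[(3.71+0.200·4.95)/(3.71+0.200·1.68)] = 18.55·ln(4.700/4.047) = 2.777 kmol/m³.
Then C_N = (C_{M0}−C_M) − C_P = 3.267 − 2.777 = 0.4903 kmol/m³.
S̃_{N/P} = C_N/C_P = 0.4903/2.777 = 0.177.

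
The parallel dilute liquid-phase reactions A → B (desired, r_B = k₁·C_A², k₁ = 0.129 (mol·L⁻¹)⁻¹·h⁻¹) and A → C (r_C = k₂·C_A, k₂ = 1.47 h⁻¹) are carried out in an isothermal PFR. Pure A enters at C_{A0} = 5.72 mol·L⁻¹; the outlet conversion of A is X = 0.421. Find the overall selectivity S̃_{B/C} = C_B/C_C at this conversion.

C_A = C_{A0}(1−X) = 3.312 mol·L⁻¹.
Along a PFR/batch, dC_C/dC_A = −r_C/(r_B+r_C) = −k₂/(k₂+k₁·C_A).
Integrating from C_{A0} to C_A: C_C = (1.47/0.129)·ln[(1.47+0.129·5.72)/(1.47+0.129·3.31)] = 11.40·ln(2.208/1.897) = 1.728 mol·L⁻¹.
Then C_B = (C_{A0}−C_A) − C_C = 2.408 − 1.728 = 0.6802 mol·L⁻¹.
S̃_{B/C} = C_B/C_C = 0.6802/1.728 = 0.394.

0.394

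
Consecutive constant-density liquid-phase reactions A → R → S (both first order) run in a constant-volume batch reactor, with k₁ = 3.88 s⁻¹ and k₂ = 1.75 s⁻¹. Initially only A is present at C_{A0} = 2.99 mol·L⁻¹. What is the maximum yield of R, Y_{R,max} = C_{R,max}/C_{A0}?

0.520

At the optimum, C_{R,max}/C_{A0} = (k₁/k₂)^[k₂/(k₂−k₁)].
= (3.88/1.75)^(1.75/(1.75−3.88)) = (2.217)^(-0.8216) = 0.5199.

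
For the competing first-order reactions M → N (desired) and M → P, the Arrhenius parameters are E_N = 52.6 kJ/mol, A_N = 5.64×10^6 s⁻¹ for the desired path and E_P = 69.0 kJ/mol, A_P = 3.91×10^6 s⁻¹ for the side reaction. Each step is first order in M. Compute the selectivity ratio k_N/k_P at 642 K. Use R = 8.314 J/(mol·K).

Since both paths have the same order in M, the concentration cancels and S_{N/P} = k_N/k_P = (A_N/A_P)·exp[(E_P−E_N)/(RT)].
(E_P−E_N)/(RT) = (69.0−52.6)×10³/(8.314×642) = 16400/5338 = 3.073.
k_N/k_P = (5.64×10^6/3.91×10^6)·exp(3.073) = 1.442 × 21.60 = 31.2.

31.2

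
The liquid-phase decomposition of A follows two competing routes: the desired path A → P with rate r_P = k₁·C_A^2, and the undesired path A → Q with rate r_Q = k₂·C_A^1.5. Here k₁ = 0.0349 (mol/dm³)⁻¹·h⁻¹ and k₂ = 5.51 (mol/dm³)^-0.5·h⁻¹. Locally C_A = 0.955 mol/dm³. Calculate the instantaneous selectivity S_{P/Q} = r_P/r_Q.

S_{P/Q} = r_P/r_Q = (k₁·C_A^2)/(k₂·C_A^1.5) = (k₁/k₂)·C_A^0.5.
= (0.0349×0.9550^2) / (5.51×0.9550^1.5) = 0.03183/5.142 = 0.00619.

0.00619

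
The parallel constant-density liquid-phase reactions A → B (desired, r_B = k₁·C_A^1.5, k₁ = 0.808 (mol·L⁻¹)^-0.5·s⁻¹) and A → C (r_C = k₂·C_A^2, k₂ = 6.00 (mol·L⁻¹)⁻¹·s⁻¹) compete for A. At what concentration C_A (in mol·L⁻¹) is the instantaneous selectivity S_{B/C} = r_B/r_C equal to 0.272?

0.245 mol·L⁻¹

S_{B/C} = (k₁/k₂)·C_A^-0.5 ⇒ C_A = (S·k₂/k₁)^(-2).
= (0.272×6.00/0.808)^(-2) = (2.020)^(-2) = 0.245 mol·L⁻¹.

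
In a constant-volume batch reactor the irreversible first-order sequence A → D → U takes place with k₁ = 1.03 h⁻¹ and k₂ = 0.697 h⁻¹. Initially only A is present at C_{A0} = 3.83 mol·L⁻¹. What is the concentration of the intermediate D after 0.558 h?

The intermediate concentration in a first-order A→B→C sequence is C_D = k₁C_{A0}(e^(−k₁t) − e^(−k₂t))/(k₂−k₁).
e^(−k₁t) = e^(−1.03×0.558) = e^(−0.5747) = 0.5629; e^(−k₂t) = e^(−0.3889) = 0.6778.
C_D = 1.03×3.83/(0.697−1.03) × (0.5629−0.6778) = (-11.85)×(-0.1149) = 1.362 mol·L⁻¹.

1.36 mol·L⁻¹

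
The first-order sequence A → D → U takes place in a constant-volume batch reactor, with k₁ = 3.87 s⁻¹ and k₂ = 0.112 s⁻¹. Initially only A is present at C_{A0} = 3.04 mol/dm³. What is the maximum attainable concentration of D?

2.74 mol/dm³

At the optimum, C_{D,max}/C_{A0} = (k₁/k₂)^[k₂/(k₂−k₁)].
= (3.87/0.112)^(0.112/(0.112−3.87)) = (34.55)^(-0.02980) = 0.8998.
C_{D,max} = 0.8998×3.04 = 2.74 mol/dm³.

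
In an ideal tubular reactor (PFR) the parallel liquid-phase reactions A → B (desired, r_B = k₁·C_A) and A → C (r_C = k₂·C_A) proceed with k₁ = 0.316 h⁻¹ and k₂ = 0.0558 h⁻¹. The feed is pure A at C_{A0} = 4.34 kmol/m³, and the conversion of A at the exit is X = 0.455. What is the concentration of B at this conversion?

1.68 kmol/m³

C_A = C_{A0}(1−X) = 2.365 kmol/m³.
Both paths are first order in A, so the instantaneous fraction to B is constant: dC_B/d(−C_A) = k₁/(k₁+k₂) = 0.8499.
C_B = 0.8499·(C_{A0}−C_A) = 0.8499×1.975 = 1.68 kmol/m³.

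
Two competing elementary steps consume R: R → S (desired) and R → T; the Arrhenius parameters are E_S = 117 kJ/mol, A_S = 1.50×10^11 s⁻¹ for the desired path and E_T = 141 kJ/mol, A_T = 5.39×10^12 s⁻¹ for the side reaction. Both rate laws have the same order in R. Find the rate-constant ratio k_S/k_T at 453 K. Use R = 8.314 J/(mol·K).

With equal orders, S_{S/T} = k_S/k_T = (A_S/A_T)·exp[(E_T−E_S)/(RT)].
(E_T−E_S)/(RT) = (141−117)×10³/(8.314×453) = 24000/3766 = 6.372.
k_S/k_T = (1.50×10^11/5.39×10^12)·exp(6.372) = 0.02783 × 585.5 = 16.3.
Since E_S < E_T, lowering the temperature improves selectivity toward S.

16.3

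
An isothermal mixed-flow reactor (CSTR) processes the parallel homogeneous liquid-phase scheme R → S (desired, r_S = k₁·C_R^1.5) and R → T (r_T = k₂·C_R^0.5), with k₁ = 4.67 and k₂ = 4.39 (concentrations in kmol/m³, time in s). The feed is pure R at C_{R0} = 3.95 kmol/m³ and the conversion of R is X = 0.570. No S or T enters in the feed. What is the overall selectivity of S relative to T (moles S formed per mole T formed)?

Exit C_R = C_{R0}(1−X) = 3.95×0.430 = 1.699 kmol/m³.
In a CSTR the entire volume is at exit conditions, so r_S = 4.67×1.699^1.5 = 10.34 and r_T = 4.39×1.699^0.5 = 5.721.
Overall selectivity = C_S/C_T = r_Sτ/(r_Tτ) = r_S/r_T = 1.81.

1.81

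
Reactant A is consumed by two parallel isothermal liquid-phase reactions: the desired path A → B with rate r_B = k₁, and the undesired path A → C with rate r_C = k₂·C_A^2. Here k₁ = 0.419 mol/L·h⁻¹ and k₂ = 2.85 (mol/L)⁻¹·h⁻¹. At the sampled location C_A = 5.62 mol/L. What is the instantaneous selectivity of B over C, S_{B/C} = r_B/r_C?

0.00465

S_{B/C} = r_B/r_C = (k₁)/(k₂·C_A^2) = (k₁/k₂)·C_A^-2.
= (0.419) / (2.85×5.620^2) = 0.4190/90.02 = 0.00465.
The undesired path is higher order in A, so low C_A (CSTR or dilute feed) favours B.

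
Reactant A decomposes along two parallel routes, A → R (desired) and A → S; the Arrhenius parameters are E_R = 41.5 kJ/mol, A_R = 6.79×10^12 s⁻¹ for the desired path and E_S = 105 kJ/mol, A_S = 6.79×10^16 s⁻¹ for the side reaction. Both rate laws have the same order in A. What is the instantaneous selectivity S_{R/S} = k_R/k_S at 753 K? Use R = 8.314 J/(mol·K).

2.54

Since both paths have the same order in A, the concentration cancels and S_{R/S} = k_R/k_S = (A_R/A_S)·exp[(E_S−E_R)/(RT)].
(E_S−E_R)/(RT) = (105−41.5)×10³/(8.314×753) = 63500/6260 = 10.14.
k_R/k_S = (6.79×10^12/6.79×10^16)·exp(10.14) = 1.000×10^-4 × 25414 = 2.54.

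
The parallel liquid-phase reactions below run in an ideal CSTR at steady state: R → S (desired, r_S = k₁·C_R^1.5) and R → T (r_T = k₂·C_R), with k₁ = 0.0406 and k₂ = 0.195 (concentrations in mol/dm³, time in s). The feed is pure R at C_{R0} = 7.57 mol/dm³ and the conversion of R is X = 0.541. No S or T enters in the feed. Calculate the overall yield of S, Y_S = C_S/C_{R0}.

0.151

Exit C_R = C_{R0}(1−X) = 7.57×0.459 = 3.475 mol/dm³.
In a CSTR the entire volume is at exit conditions, so r_S = 0.0406×3.475^1.5 = 0.2630 and r_T = 0.195×3.475 = 0.6776.
Fraction of consumed R going to S: r_S/(r_S+r_T) = 0.2796.
C_S = 0.2796·C_{R0}·X = 0.2796×7.57×0.541 = 1.15 mol/dm³; Y_S = C_S/C_{R0} = 0.151.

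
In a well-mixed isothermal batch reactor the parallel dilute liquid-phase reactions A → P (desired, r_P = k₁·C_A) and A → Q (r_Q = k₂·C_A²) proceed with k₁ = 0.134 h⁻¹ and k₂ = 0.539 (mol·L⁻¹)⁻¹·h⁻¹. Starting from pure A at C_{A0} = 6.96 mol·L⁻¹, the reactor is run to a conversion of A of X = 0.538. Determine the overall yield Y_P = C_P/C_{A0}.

0.0262

C_A = C_{A0}(1−X) = 3.216 mol·L⁻¹.
Along a PFR/batch, dC_P/dC_A = −r_P/(r_P+r_Q) = −k₁/(k₁+k₂·C_A).
Integrating from C_{A0} to C_A: C_P = (0.134/0.539)·ln[(0.134+0.539·6.96)/(0.134+0.539·3.22)] = 0.2486·ln(3.885/1.867) = 0.1822 mol·L⁻¹.
Y_P = C_P/C_{A0} = 0.1822/6.96 = 0.0262.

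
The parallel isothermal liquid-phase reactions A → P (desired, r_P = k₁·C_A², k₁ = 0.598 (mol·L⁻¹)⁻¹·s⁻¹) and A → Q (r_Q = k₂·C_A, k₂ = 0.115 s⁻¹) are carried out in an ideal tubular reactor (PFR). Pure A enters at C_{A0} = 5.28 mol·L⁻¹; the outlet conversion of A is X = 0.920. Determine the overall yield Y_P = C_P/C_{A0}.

C_A = C_{A0}(1−X) = 0.4224 mol·L⁻¹.
Along a PFR/batch, dC_Q/dC_A = −r_Q/(r_P+r_Q) = −k₂/(k₂+k₁·C_A).
Integrating from C_{A0} to C_A: C_Q = (0.115/0.598)·ln[(0.115+0.598·5.28)/(0.115+0.598·0.422)] = 0.1923·ln(3.272/0.3676) = 0.4204 mol·L⁻¹.
Then C_P = (C_{A0}−C_A) − C_Q = 4.858 − 0.4204 = 4.437 mol·L⁻¹.
Y_P = C_P/C_{A0} = 4.437/5.28 = 0.840.

0.840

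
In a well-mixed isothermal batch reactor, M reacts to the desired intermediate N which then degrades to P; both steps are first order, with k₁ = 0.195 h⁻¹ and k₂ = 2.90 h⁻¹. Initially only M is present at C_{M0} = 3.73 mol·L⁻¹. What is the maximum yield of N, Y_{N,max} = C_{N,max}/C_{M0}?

Evaluating C_N at t_opt = ln(k₂/k₁)/(k₂−k₁) gives C_{N,max}/C_{M0} = (k₁/k₂)^[k₂/(k₂−k₁)].
= (0.195/2.90)^(2.90/(2.90−0.195)) = (0.06724)^(1.072) = 0.05535.

0.0554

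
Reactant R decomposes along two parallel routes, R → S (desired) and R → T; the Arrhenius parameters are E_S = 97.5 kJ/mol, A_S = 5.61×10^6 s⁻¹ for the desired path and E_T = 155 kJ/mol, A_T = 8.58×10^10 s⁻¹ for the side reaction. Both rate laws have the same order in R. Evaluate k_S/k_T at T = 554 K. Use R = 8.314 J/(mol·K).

With equal orders, S_{S/T} = k_S/k_T = (A_S/A_T)·exp[(E_T−E_S)/(RT)].
(E_T−E_S)/(RT) = (155−97.5)×10³/(8.314×554) = 57500/4606 = 12.48.
k_S/k_T = (5.61×10^6/8.58×10^10)·exp(12.48) = 6.538×10^-5 × 2.640×10^5 = 17.3.
Since E_S < E_T, lowering the temperature improves selectivity toward S.

17.3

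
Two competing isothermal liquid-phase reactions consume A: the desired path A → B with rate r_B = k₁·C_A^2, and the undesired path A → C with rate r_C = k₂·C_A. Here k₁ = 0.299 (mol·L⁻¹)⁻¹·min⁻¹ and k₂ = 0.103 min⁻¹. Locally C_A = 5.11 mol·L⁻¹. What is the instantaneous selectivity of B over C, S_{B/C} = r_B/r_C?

S_{B/C} = r_B/r_C = (k₁·C_A^2)/(k₂·C_A) = (k₁/k₂)·C_A.
= (0.299×5.110^2) / (0.103×5.110) = 7.808/0.5263 = 14.8.
Since the desired path is higher order in A, keeping C_A high (PFR or concentrated feed) favours B.

14.8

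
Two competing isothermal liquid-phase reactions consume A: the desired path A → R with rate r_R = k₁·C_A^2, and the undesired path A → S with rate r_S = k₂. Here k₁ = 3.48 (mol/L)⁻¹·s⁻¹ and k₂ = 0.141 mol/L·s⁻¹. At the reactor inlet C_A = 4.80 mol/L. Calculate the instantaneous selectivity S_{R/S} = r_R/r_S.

569

S_{R/S} = r_R/r_S = (k₁·C_A^2)/(k₂) = (k₁/k₂)·C_A^2.
= (3.48×4.800^2) / (0.141) = 80.18/0.1410 = 569.
Since the desired path is higher order in A, keeping C_A high (PFR or concentrated feed) favours R.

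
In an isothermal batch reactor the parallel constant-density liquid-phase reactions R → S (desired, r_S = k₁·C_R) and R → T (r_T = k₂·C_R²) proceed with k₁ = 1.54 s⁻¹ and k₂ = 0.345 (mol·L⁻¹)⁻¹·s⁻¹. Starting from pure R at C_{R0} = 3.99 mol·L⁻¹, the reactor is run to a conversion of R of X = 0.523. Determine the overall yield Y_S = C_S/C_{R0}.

C_R = C_{R0}(1−X) = 1.903 mol·L⁻¹.
Along a PFR/batch, dC_S/dC_R = −r_S/(r_S+r_T) = −k₁/(k₁+k₂·C_R).
Integrating from C_{R0} to C_R: C_S = (1.54/0.345)·ln[(1.54+0.345·3.99)/(1.54+0.345·1.90)] = 4.464·ln(2.917/2.197) = 1.265 mol·L⁻¹.
Y_S = C_S/C_{R0} = 1.265/3.99 = 0.317.

0.317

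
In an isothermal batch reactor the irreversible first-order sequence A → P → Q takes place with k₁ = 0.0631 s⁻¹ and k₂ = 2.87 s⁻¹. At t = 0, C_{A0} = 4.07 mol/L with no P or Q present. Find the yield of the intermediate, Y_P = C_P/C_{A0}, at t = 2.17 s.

The intermediate concentration in a first-order A→B→C sequence is C_P = k₁C_{A0}(e^(−k₁t) − e^(−k₂t))/(k₂−k₁).
e^(−k₁t) = e^(−0.0631×2.17) = e^(−0.1369) = 0.8720; e^(−k₂t) = e^(−6.228) = 0.001974.
C_P = 0.0631×4.07/(2.87−0.0631) × (0.8720−0.001974) = 0.09149×0.8701 = 0.07961 mol/L.
Y_P = C_P/C_{A0} = 0.07961/4.07 = 0.0196.

0.0196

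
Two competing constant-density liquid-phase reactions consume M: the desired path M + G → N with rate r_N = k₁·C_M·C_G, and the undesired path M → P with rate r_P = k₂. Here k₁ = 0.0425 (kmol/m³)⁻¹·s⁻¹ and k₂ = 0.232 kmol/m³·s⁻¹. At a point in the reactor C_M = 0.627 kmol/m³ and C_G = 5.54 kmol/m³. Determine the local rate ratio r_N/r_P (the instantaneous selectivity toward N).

S_{N/P} = r_N/r_P = (k₁·C_M·C_G)/(k₂) = (k₁/k₂)·C_M·C_G.
= (0.0425×0.6270×5.540) / (0.232) = 0.1476/0.2320 = 0.636.
Since the desired path is higher order in M, keeping C_M high (PFR or concentrated feed) favours N.

0.636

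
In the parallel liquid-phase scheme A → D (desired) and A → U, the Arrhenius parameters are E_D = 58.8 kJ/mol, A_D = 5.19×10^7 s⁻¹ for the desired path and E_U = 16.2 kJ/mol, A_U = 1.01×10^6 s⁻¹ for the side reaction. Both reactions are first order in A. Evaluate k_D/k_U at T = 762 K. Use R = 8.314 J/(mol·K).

0.0617

With equal orders, S_{D/U} = k_D/k_U = (A_D/A_U)·exp[(E_U−E_D)/(RT)].
(E_U−E_D)/(RT) = (16.2−58.8)×10³/(8.314×762) = -42600/6335 = -6.724.
k_D/k_U = (5.19×10^7/1.01×10^6)·exp(-6.724) = 51.39 × 0.001201 = 0.0617.
Since E_D > E_U, raising the temperature improves selectivity toward D.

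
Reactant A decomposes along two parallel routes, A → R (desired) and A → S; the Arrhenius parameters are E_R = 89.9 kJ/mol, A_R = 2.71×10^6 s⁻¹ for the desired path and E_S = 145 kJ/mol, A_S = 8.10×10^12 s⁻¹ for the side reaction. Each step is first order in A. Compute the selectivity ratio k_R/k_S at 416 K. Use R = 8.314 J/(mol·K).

2.78

With equal orders, S_{R/S} = k_R/k_S = (A_R/A_S)·exp[(E_S−E_R)/(RT)].
(E_S−E_R)/(RT) = (145−89.9)×10³/(8.314×416) = 55100/3459 = 15.93.
k_R/k_S = (2.71×10^6/8.10×10^12)·exp(15.93) = 3.346×10^-7 × 8.295×10^6 = 2.78.
Since E_R < E_S, lowering the temperature improves selectivity toward R.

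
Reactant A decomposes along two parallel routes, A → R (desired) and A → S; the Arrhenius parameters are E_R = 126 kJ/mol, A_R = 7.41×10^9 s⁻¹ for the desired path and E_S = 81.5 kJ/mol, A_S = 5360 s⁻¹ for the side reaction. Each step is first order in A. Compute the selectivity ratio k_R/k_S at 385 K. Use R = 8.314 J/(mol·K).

k_R/k_S = (A_R/A_S)·exp[−(E_R−E_S)/(RT)] = (A_R/A_S)·exp[(E_S−E_R)/(RT)].
(E_S−E_R)/(RT) = (81.5−126)×10³/(8.314×385) = -44500/3201 = -13.90.
k_R/k_S = (7.41×10^9/5360)·exp(-13.90) = 1.382×10^6 × 9.168×10^-7 = 1.27.
Since E_R > E_S, raising the temperature improves selectivity toward R.

1.27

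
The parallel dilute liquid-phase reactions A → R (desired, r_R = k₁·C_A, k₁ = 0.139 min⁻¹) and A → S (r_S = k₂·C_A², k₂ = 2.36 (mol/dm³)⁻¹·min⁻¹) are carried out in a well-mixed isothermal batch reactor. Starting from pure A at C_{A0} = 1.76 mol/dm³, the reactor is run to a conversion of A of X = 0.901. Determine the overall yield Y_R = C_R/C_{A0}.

0.0687

C_A = C_{A0}(1−X) = 0.1742 mol/dm³.
Along a PFR/batch, dC_R/dC_A = −r_R/(r_R+r_S) = −k₁/(k₁+k₂·C_A).
Integrating from C_{A0} to C_A: C_R = (0.139/2.36)·ln[(0.139+2.36·1.76)/(0.139+2.36·0.174)] = 0.05890·ln(4.293/0.5502) = 0.1210 mol/dm³.
Y_R = C_R/C_{A0} = 0.1210/1.76 = 0.0687.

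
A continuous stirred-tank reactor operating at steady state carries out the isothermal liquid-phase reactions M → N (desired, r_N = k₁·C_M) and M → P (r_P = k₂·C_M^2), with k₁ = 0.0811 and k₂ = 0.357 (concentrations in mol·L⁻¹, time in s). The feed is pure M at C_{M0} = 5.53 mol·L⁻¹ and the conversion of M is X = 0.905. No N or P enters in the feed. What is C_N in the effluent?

1.51 mol·L⁻¹

Exit C_M = C_{M0}(1−X) = 5.53×0.0950 = 0.5253 mol·L⁻¹.
A CSTR operates uniformly at the exit composition, giving r_N = 0.04261 and r_P = 0.09853 (each k·C_M^n at C_M = 0.5253).
Fraction of consumed M going to N: r_N/(r_N+r_P) = 0.3019.
C_N = 0.3019·C_{M0}·X = 0.3019×5.53×0.905 = 1.51 mol·L⁻¹.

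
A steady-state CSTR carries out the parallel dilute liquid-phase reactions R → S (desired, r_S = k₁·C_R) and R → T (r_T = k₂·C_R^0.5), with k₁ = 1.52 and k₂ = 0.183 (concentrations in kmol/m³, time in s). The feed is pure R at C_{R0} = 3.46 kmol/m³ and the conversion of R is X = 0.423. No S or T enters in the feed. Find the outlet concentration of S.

Exit C_R = C_{R0}(1−X) = 3.46×0.577 = 1.996 kmol/m³.
A CSTR operates uniformly at the exit composition, giving r_S = 3.035 and r_T = 0.2586 (each k·C_R^n at C_R = 1.996).
Fraction of consumed R going to S: r_S/(r_S+r_T) = 0.9215.
C_S = 0.9215·C_{R0}·X = 0.9215×3.46×0.423 = 1.35 kmol/m³.

1.35 kmol/m³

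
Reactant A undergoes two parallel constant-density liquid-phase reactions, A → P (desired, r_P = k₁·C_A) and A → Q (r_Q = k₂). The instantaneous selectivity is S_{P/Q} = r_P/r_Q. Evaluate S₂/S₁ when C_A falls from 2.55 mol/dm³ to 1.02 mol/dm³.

0.400

S_{P/Q} = (k₁/k₂)·C_A, so S₂/S₁ = (C_{A,2}/C_{A,1}).
= 1.02/2.55 = 0.400.
Selectivity toward P falls as C_A falls — high-concentration operation is favoured.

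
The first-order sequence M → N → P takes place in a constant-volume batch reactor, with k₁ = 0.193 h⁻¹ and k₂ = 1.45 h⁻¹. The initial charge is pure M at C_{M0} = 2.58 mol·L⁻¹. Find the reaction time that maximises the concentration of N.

The intermediate peaks when r₁ = r₂, i.e. k₁e^(−k₁t) = k₂e^(−k₂t), giving t_opt = ln(k₂/k₁)/(k₂−k₁).
= ln(1.45/0.193)/(1.45−0.193) = ln(7.513)/1.257 = 2.017/1.257 = 1.60 h.

1.60 h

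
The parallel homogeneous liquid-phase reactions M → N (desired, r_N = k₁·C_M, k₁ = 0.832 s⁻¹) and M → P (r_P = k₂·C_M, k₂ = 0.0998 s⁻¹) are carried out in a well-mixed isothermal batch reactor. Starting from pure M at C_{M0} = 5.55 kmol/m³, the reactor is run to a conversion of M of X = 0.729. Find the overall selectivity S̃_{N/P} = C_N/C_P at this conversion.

C_M = C_{M0}(1−X) = 1.504 kmol/m³.
Both paths are first order in M, so the instantaneous fraction to N is constant: dC_N/d(−C_M) = k₁/(k₁+k₂) = 0.8929.
C_N = 0.8929·(C_{M0}−C_M) = 0.8929×4.046 = 3.61 kmol/m³.
C_P = (C_{M0}−C_M)−C_N = 0.4333 kmol/m³; S̃_{N/P} = 3.613/0.4333 = 8.34.

8.34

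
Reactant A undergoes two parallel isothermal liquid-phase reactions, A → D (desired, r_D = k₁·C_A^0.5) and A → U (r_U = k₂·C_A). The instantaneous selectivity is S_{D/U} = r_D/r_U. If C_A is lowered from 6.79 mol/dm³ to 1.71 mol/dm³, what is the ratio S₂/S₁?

S_{D/U} = (k₁/k₂)·C_A^-0.5, so S₂/S₁ = (C_{A,2}/C_{A,1})^-0.5.
= (1.71/6.79)^(-0.5) = (0.2518)^(-0.5) = 1.99.
Selectivity toward D rises as C_A falls — low-concentration operation is favoured.

1.99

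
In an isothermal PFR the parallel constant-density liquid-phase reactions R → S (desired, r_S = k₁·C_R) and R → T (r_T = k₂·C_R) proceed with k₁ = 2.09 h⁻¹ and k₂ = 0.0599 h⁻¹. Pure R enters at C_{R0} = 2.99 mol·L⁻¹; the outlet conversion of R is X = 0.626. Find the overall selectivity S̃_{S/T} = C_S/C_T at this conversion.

C_R = C_{R0}(1−X) = 1.118 mol·L⁻¹.
Both paths are first order in R, so the instantaneous fraction to S is constant: dC_S/d(−C_R) = k₁/(k₁+k₂) = 0.9721.
C_S = 0.9721·(C_{R0}−C_R) = 0.9721×1.872 = 1.82 mol·L⁻¹.
C_T = (C_{R0}−C_R)−C_S = 0.05215 mol·L⁻¹; S̃_{S/T} = 1.820/0.05215 = 34.9.

34.9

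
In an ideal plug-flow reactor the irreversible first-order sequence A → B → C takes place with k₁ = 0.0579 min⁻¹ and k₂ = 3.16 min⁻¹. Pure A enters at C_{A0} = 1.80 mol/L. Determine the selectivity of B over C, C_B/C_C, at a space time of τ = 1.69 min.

Solving the coupled first-order balances gives C_B(τ) = [k₁/(k₂−k₁)]·C_{A0}·(e^(−k₁τ) − e^(−k₂τ)).
e^(−k₁τ) = e^(−0.0579×1.69) = e^(−0.09785) = 0.9068; e^(−k₂τ) = e^(−5.340) = 0.004794.
C_B = 0.0579×1.80/(3.16−0.0579) × (0.9068−0.004794) = 0.03360×0.9020 = 0.03030 mol/L.
C_A = C_{A0}e^(−k₁τ) = 1.632 mol/L, so C_C = C_{A0}−C_A−C_B = 0.1375 mol/L; C_B/C_C = 0.220.

0.220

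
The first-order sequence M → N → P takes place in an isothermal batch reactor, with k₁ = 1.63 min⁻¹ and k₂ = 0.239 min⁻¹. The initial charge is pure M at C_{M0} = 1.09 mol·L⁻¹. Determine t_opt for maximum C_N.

For first-order series the maximum of C_N occurs at t_opt = ln(k₂/k₁)/(k₂−k₁).
= ln(0.239/1.63)/(0.239−1.63) = ln(0.1466)/-1.391 = -1.920/-1.391 = 1.38 min.

1.38 min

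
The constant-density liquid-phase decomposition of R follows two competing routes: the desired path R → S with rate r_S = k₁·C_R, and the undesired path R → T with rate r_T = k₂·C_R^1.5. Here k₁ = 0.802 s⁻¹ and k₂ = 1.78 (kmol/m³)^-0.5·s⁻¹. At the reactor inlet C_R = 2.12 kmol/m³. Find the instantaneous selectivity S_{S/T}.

S_{S/T} = r_S/r_T = (k₁·C_R)/(k₂·C_R^1.5) = (k₁/k₂)·C_R^-0.5.
= (0.802×2.120) / (1.78×2.120^1.5) = 1.700/5.494 = 0.309.
The undesired path is higher order in R, so low C_R (CSTR or dilute feed) favours S.

0.309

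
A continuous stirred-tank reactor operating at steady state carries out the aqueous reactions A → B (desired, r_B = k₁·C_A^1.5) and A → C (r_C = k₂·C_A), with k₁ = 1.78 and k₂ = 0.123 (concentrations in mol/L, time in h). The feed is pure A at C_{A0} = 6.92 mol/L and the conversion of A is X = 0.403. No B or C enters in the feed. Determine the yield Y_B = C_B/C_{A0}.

0.390

Exit C_A = C_{A0}(1−X) = 6.92×0.597 = 4.131 mol/L.
Rates in a CSTR are evaluated at the outlet concentration: r_B = 1.78×4.131^1.5 = 14.95, r_C = 0.123×4.131 = 0.5081.
Fraction of consumed A going to B: r_B/(r_B+r_C) = 0.9671.
C_B = 0.9671·C_{A0}·X = 0.9671×6.92×0.403 = 2.70 mol/L; Y_B = C_B/C_{A0} = 0.390.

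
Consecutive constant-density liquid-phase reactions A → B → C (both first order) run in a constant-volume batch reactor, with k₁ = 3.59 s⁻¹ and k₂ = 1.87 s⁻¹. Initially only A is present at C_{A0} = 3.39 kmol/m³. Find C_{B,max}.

1.67 kmol/m³

At the optimum, C_{B,max}/C_{A0} = (k₁/k₂)^[k₂/(k₂−k₁)].
= (3.59/1.87)^(1.87/(1.87−3.59)) = (1.920)^(-1.087) = 0.4921.
C_{B,max} = 0.4921×3.39 = 1.67 kmol/m³.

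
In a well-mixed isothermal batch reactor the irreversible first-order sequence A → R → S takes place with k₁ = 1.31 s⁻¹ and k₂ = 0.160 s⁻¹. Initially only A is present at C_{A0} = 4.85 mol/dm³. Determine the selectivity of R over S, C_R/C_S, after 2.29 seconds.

The intermediate concentration in a first-order A→B→C sequence is C_R = k₁C_{A0}(e^(−k₁t) − e^(−k₂t))/(k₂−k₁).
e^(−k₁t) = e^(−1.31×2.29) = e^(−3.000) = 0.04979; e^(−k₂t) = e^(−0.3664) = 0.6932.
C_R = 1.31×4.85/(0.160−1.31) × (0.04979−0.6932) = (-5.525)×(-0.6434) = 3.555 mol/dm³.
C_A = C_{A0}e^(−k₁t) = 0.2415 mol/dm³, so C_S = C_{A0}−C_A−C_R = 1.054 mol/dm³; C_R/C_S = 3.37.

3.37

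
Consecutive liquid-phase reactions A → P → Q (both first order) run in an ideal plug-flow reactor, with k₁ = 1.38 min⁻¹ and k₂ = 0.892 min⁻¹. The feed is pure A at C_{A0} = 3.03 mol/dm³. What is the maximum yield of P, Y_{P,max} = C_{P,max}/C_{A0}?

0.450

At the optimum, C_{P,max}/C_{A0} = (k₁/k₂)^[k₂/(k₂−k₁)].
= (1.38/0.892)^(0.892/(0.892−1.38)) = (1.547)^(-1.828) = 0.4504.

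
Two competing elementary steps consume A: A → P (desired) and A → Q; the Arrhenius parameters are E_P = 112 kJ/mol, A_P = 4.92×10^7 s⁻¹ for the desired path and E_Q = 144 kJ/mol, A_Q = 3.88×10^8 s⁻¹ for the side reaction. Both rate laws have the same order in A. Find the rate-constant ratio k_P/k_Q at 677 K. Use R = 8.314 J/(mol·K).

k_P/k_Q = (A_P/A_Q)·exp[−(E_P−E_Q)/(RT)] = (A_P/A_Q)·exp[(E_Q−E_P)/(RT)].
(E_Q−E_P)/(RT) = (144−112)×10³/(8.314×677) = 32000/5629 = 5.685.
k_P/k_Q = (4.92×10^7/3.88×10^8)·exp(5.685) = 0.1268 × 294.5 = 37.3.

37.3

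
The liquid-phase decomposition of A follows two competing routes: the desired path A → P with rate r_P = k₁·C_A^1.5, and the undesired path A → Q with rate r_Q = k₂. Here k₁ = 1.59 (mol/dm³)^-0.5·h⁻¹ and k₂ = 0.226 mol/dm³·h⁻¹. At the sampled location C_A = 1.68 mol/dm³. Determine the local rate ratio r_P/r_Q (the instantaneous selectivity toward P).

S_{P/Q} = r_P/r_Q = (k₁·C_A^1.5)/(k₂) = (k₁/k₂)·C_A^1.5.
= (1.59×1.680^1.5) / (0.226) = 3.462/0.2260 = 15.3.
Since the desired path is higher order in A, keeping C_A high (PFR or concentrated feed) favours P.

15.3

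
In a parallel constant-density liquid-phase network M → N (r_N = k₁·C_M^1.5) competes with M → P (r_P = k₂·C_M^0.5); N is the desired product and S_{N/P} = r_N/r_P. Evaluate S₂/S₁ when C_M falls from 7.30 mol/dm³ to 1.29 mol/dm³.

S_{N/P} = (k₁/k₂)·C_M, so S₂/S₁ = (C_{M,2}/C_{M,1}).
= 1.29/7.30 = 0.177.

0.177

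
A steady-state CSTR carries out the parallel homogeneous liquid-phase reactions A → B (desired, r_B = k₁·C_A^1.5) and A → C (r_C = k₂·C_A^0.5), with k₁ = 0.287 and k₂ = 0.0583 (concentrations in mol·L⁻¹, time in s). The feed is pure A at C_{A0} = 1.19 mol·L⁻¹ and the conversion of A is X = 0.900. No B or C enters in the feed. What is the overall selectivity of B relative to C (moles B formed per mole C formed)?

0.586

Exit C_A = C_{A0}(1−X) = 1.19×0.100 = 0.1190 mol·L⁻¹.
Rates in a CSTR are evaluated at the outlet concentration: r_B = 0.287×0.1190^1.5 = 0.01178, r_C = 0.0583×0.1190^0.5 = 0.02011.
Overall selectivity = C_B/C_C = r_Bτ/(r_Cτ) = r_B/r_C = 0.586.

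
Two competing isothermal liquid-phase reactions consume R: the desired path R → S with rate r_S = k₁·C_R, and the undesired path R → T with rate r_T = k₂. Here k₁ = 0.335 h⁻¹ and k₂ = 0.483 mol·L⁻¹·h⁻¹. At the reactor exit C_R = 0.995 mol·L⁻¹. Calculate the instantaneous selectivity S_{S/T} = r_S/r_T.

S_{S/T} = r_S/r_T = (k₁·C_R)/(k₂) = (k₁/k₂)·C_R.
= (0.335×0.9950) / (0.483) = 0.3333/0.4830 = 0.690.
Since the desired path is higher order in R, keeping C_R high (PFR or concentrated feed) favours S.

0.690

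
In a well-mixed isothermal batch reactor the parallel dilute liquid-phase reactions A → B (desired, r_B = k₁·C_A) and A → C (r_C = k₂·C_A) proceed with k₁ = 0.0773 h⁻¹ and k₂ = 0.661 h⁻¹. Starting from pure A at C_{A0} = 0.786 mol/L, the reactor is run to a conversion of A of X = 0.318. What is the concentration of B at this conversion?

0.0262 mol/L

C_A = C_{A0}(1−X) = 0.5361 mol/L.
Both paths are first order in A, so the instantaneous fraction to B is constant: dC_B/d(−C_A) = k₁/(k₁+k₂) = 0.1047.
C_B = 0.1047·(C_{A0}−C_A) = 0.1047×0.2499 = 0.0262 mol/L.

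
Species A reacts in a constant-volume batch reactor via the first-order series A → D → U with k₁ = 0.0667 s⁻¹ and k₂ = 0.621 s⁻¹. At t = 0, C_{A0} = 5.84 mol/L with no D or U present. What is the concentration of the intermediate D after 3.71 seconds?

0.479 mol/L

The intermediate concentration in a first-order A→B→C sequence is C_D = k₁C_{A0}(e^(−k₁t) − e^(−k₂t))/(k₂−k₁).
e^(−k₁t) = e^(−0.0667×3.71) = e^(−0.2475) = 0.7808; e^(−k₂t) = e^(−2.304) = 0.09987.
C_D = 0.0667×5.84/(0.621−0.0667) × (0.7808−0.09987) = 0.7027×0.6809 = 0.4785 mol/L.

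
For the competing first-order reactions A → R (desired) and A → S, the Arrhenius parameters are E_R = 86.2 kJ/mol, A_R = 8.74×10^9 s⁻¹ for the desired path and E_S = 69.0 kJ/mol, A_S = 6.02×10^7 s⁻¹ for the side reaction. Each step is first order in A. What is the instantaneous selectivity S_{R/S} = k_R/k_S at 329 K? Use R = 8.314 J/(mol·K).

0.270

k_R/k_S = (A_R/A_S)·exp[−(E_R−E_S)/(RT)] = (A_R/A_S)·exp[(E_S−E_R)/(RT)].
(E_S−E_R)/(RT) = (69.0−86.2)×10³/(8.314×329) = -17200/2735 = -6.288.
k_R/k_S = (8.74×10^9/6.02×10^7)·exp(-6.288) = 145.2 × 0.001858 = 0.270.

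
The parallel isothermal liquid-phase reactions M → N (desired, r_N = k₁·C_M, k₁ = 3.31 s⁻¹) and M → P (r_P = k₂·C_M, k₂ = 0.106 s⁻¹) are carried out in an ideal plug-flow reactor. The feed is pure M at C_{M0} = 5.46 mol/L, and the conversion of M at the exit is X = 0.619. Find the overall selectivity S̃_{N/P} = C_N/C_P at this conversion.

C_M = C_{M0}(1−X) = 2.080 mol/L.
Both paths are first order in M, so the instantaneous fraction to N is constant: dC_N/d(−C_M) = k₁/(k₁+k₂) = 0.9690.
C_N = 0.9690·(C_{M0}−C_M) = 0.9690×3.380 = 3.27 mol/L.
C_P = (C_{M0}−C_M)−C_N = 0.1049 mol/L; S̃_{N/P} = 3.275/0.1049 = 31.2.

31.2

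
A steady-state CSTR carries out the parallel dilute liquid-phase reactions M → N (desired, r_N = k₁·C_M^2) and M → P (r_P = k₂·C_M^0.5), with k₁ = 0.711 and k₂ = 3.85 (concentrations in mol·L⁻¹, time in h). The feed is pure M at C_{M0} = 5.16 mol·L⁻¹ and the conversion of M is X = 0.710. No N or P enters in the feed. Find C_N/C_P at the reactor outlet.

0.338

Exit C_M = C_{M0}(1−X) = 5.16×0.290 = 1.496 mol·L⁻¹.
Rates in a CSTR are evaluated at the outlet concentration: r_N = 0.711×1.496^2 = 1.592, r_P = 3.85×1.496^0.5 = 4.710.
Overall selectivity = C_N/C_P = r_Nτ/(r_Pτ) = r_N/r_P = 0.338.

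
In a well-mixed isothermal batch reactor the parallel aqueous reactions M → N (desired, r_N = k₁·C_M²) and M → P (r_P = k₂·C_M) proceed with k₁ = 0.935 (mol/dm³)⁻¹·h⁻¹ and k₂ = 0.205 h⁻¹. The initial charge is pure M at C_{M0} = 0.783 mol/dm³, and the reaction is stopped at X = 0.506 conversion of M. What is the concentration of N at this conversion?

C_M = C_{M0}(1−X) = 0.3868 mol/dm³.
Along a PFR/batch, dC_P/dC_M = −r_P/(r_N+r_P) = −k₂/(k₂+k₁·C_M).
Integrating from C_{M0} to C_M: C_P = (0.205/0.935)·ln[(0.205+0.935·0.783)/(0.205+0.935·0.387)] = 0.2193·ln(0.9371/0.5667) = 0.1103 mol/dm³.
Then C_N = (C_{M0}−C_M) − C_P = 0.3962 − 0.1103 = 0.2859 mol/dm³.

0.286 mol/dm³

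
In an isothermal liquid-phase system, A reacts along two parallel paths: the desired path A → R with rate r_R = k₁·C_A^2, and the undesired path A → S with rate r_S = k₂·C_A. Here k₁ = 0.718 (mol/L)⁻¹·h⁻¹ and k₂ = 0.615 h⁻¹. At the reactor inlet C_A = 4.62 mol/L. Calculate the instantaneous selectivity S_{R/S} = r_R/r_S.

5.39

S_{R/S} = r_R/r_S = (k₁·C_A^2)/(k₂·C_A) = (k₁/k₂)·C_A.
= (0.718×4.620^2) / (0.615×4.620) = 15.33/2.841 = 5.39.
Since the desired path is higher order in A, keeping C_A high (PFR or concentrated feed) favours R.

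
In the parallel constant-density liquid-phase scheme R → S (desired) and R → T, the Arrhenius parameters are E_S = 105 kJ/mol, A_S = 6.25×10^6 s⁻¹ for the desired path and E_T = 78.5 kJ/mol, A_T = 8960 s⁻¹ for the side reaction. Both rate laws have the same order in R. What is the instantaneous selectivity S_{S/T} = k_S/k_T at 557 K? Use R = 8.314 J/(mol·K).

2.28

k_S/k_T = (A_S/A_T)·exp[−(E_S−E_T)/(RT)] = (A_S/A_T)·exp[(E_T−E_S)/(RT)].
(E_T−E_S)/(RT) = (78.5−105)×10³/(8.314×557) = -26500/4631 = -5.722.
k_S/k_T = (6.25×10^6/8960)·exp(-5.722) = 697.5 × 0.003272 = 2.28.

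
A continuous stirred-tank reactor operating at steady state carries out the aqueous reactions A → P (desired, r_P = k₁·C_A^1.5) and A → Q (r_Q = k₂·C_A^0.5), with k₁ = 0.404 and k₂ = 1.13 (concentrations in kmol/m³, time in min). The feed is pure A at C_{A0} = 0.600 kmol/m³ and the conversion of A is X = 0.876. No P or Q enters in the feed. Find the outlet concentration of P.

0.0136 kmol/m³

Exit C_A = C_{A0}(1−X) = 0.600×0.124 = 0.07440 kmol/m³.
In a CSTR the entire volume is at exit conditions, so r_P = 0.404×0.07440^1.5 = 0.008199 and r_Q = 1.13×0.07440^0.5 = 0.3082.
Fraction of consumed A going to P: r_P/(r_P+r_Q) = 0.02591.
C_P = 0.02591·C_{A0}·X = 0.02591×0.600×0.876 = 0.0136 kmol/m³.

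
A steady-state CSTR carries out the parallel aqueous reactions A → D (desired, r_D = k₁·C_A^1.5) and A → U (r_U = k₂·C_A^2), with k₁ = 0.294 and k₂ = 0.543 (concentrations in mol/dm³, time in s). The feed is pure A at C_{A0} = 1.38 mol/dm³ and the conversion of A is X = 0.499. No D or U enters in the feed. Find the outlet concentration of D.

0.272 mol/dm³

Exit C_A = C_{A0}(1−X) = 1.38×0.501 = 0.6914 mol/dm³.
A CSTR operates uniformly at the exit composition, giving r_D = 0.1690 and r_U = 0.2596 (each k·C_A^n at C_A = 0.6914).
Fraction of consumed A going to D: r_D/(r_D+r_U) = 0.3944.
C_D = 0.3944·C_{A0}·X = 0.3944×1.38×0.499 = 0.272 mol/dm³.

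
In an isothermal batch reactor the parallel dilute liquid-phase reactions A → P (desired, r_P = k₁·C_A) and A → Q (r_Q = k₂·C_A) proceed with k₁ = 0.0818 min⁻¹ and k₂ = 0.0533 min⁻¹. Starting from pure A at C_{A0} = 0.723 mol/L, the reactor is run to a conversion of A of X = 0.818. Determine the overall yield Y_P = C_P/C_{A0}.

0.495

C_A = C_{A0}(1−X) = 0.1316 mol/L.
Both paths are first order in A, so the instantaneous fraction to P is constant: dC_P/d(−C_A) = k₁/(k₁+k₂) = 0.6055.
C_P = 0.6055·(C_{A0}−C_A) = 0.6055×0.5914 = 0.358 mol/L.
Y_P = C_P/C_{A0} = 0.3581/0.723 = 0.495.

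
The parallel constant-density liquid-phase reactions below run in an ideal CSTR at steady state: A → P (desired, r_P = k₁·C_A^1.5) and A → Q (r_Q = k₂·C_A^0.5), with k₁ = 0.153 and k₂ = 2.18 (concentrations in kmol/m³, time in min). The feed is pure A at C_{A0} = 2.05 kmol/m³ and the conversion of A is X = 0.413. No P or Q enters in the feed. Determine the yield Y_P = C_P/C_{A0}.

0.0322

Exit C_A = C_{A0}(1−X) = 2.05×0.587 = 1.203 kmol/m³.
Rates in a CSTR are evaluated at the outlet concentration: r_P = 0.153×1.203^1.5 = 0.2020, r_Q = 2.18×1.203^0.5 = 2.391.
Fraction of consumed A going to P: r_P/(r_P+r_Q) = 0.07788.
C_P = 0.07788·C_{A0}·X = 0.07788×2.05×0.413 = 0.0659 kmol/m³; Y_P = C_P/C_{A0} = 0.0322.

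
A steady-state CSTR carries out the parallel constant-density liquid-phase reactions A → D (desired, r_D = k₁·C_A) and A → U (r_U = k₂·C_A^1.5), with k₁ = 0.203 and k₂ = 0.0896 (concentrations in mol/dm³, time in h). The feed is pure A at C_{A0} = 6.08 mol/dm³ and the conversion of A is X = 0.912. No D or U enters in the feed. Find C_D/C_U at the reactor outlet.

3.10

Exit C_A = C_{A0}(1−X) = 6.08×0.0880 = 0.5350 mol/dm³.
Rates in a CSTR are evaluated at the outlet concentration: r_D = 0.203×0.5350 = 0.1086, r_U = 0.0896×0.5350^1.5 = 0.03507.
Overall selectivity = C_D/C_U = r_Dτ/(r_Uτ) = r_D/r_U = 3.10.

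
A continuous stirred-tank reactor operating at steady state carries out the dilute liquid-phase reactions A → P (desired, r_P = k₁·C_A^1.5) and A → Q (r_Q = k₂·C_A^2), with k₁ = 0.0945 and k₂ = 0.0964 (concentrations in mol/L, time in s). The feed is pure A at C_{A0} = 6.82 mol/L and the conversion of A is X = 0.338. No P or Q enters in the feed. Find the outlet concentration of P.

0.728 mol/L

Exit C_A = C_{A0}(1−X) = 6.82×0.662 = 4.515 mol/L.
Rates in a CSTR are evaluated at the outlet concentration: r_P = 0.0945×4.515^1.5 = 0.9066, r_Q = 0.0964×4.515^2 = 1.965.
Fraction of consumed A going to P: r_P/(r_P+r_Q) = 0.3157.
C_P = 0.3157·C_{A0}·X = 0.3157×6.82×0.338 = 0.728 mol/L.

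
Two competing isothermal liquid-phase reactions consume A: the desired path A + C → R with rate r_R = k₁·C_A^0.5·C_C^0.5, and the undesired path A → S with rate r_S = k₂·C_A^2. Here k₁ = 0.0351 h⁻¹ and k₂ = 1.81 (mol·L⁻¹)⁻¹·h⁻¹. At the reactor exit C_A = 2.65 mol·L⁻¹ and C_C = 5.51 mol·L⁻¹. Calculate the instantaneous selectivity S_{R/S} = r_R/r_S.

S_{R/S} = r_R/r_S = (k₁·C_A^0.5·C_C^0.5)/(k₂·C_A^2) = (k₁/k₂)·C_A^-1.5·C_C^0.5.
= (0.0351×2.650^0.5×5.510^0.5) / (1.81×2.650^2) = 0.1341/12.71 = 0.0106.
The undesired path is higher order in A, so low C_A (CSTR or dilute feed) favours R.

0.0106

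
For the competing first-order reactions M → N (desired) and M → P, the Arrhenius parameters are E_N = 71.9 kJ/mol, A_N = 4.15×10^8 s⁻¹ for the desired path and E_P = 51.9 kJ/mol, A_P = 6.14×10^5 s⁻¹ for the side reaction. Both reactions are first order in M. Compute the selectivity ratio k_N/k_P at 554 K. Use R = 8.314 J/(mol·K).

With equal orders, S_{N/P} = k_N/k_P = (A_N/A_P)·exp[(E_P−E_N)/(RT)].
(E_P−E_N)/(RT) = (51.9−71.9)×10³/(8.314×554) = -20000/4606 = -4.342.
k_N/k_P = (4.15×10^8/6.14×10^5)·exp(-4.342) = 675.9 × 0.01301 = 8.79.

8.79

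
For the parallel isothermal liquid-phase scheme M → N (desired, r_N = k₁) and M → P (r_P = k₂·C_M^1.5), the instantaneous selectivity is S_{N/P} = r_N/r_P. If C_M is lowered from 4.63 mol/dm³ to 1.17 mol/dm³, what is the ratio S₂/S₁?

7.87

S_{N/P} = (k₁/k₂)·C_M^-1.5, so S₂/S₁ = (C_{M,2}/C_{M,1})^-1.5.
= (1.17/4.63)^(-1.5) = (0.2527)^(-1.5) = 7.87.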